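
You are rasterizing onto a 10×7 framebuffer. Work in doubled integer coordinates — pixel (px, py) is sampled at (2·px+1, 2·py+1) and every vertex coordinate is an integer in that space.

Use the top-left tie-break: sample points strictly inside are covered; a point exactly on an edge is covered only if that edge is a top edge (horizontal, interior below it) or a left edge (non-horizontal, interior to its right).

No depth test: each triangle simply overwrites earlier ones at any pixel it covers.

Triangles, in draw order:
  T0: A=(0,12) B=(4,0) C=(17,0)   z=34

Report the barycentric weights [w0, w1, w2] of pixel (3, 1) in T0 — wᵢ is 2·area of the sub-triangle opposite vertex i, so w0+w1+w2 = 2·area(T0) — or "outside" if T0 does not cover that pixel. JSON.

T0:
  2·area = 156
  edge (0, 12)→(4, 0): d=(4,-12) top-left  bias=+0
  edge (4, 0)→(17, 0): d=(13,0) top-left  bias=+0
  edge (17, 0)→(0, 12): d=(-17,12) right/bottom  bias=-1
    (2,0)@(5, 1): e=[16,13,127] → X
    (3,0)@(7, 1): e=[40,13,103] → X
    (4,0)@(9, 1): e=[64,13,79] → X
    (5,0)@(11, 1): e=[88,13,55] → X
    (6,0)@(13, 1): e=[112,13,31] → X
    (7,0)@(15, 1): e=[136,13,7] → X
    (8,0)@(17, 1): e=[160,13,-17] → .
    (1,1)@(3, 3): e=[0,39,117] → X  [on edge]
    (6,1)@(13, 3): e=[120,39,-3] → .
    (7,1)@(15, 3): e=[144,39,-27] → .
    (1,2)@(3, 5): e=[8,65,83] → X
    (5,2)@(11, 5): e=[104,65,-13] → .
    (0,4)@(1, 9): e=[0,117,39] → X  [on edge]
  covered (21 px):
    . . X X X X X X . .
    . X X X X X . . . .
    . X X X X . . . . .
    . X X X . . . . . .
    X X . . . . . . . .
    X . . . . . . . . .
    . . . . . . . . . .

Final: [39,69,48]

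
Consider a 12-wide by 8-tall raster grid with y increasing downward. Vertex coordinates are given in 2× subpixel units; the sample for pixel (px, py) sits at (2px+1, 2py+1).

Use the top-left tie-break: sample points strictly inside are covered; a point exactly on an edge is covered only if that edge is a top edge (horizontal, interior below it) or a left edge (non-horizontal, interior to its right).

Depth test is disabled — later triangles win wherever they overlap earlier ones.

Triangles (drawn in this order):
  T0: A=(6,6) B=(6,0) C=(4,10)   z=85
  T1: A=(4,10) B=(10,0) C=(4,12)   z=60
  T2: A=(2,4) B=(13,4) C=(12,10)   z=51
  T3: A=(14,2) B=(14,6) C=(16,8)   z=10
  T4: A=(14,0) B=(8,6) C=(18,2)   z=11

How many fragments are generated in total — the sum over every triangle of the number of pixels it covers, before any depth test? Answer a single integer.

T0:
  2·area = 12  (B↔C swapped to make it positive)
  edge (6, 6)→(4, 10): d=(-2,4) right/bottom  bias=-1
  edge (4, 10)→(6, 0): d=(2,-10) top-left  bias=+0
  edge (6, 0)→(6, 6): d=(0,6) right/bottom  bias=-1
    (2,2)@(5, 5): e=[6,0,6] → █  [on edge]
    (3,2)@(7, 5): e=[-2,20,-6] → ·
    (2,3)@(5, 7): e=[2,4,6] → █
    (3,3)@(7, 7): e=[-6,24,-6] → ·
    (2,4)@(5, 9): e=[-2,8,6] → ·
    (1,7)@(3, 15): e=[-6,0,18] → ·  [on edge]
  covered (2 px):
    · · · · · · · · · · · ·
    · · · · · · · · · · · ·
    · · █ · · · · · · · · ·
    · · █ · · · · · · · · ·
    · · · · · · · · · · · ·
    · · · · · · · · · · · ·
    · · · · · · · · · · · ·
    · · · · · · · · · · · ·
T1:
  2·area = 12
  edge (4, 10)→(10, 0): d=(6,-10) top-left  bias=+0
  edge (10, 0)→(4, 12): d=(-6,12) right/bottom  bias=-1
  edge (4, 12)→(4, 10): d=(0,-2) top-left  bias=+0
    (3,2)@(7, 5): e=[0,6,6] → █  [on edge]
    (4,2)@(9, 5): e=[20,-18,10] → ·
    (3,3)@(7, 7): e=[12,-6,6] → ·
    (2,4)@(5, 9): e=[4,6,2] → █
    (3,4)@(7, 9): e=[24,-18,6] → ·
    (2,5)@(5, 11): e=[16,-6,2] → ·
    (0,7)@(1, 15): e=[0,18,-6] → ·  [on edge]
  covered (2 px):
    · · · · · · · · · · · ·
    · · · · · · · · · · · ·
    · · · █ · · · · · · · ·
    · · · · · · · · · · · ·
    · · █ · · · · · · · · ·
    · · · · · · · · · · · ·
    · · · · · · · · · · · ·
    · · · · · · · · · · · ·
T2:
  2·area = 66
  edge (2, 4)→(13, 4): d=(11,0) top-left  bias=+0
  edge (13, 4)→(12, 10): d=(-1,6) right/bottom  bias=-1
  edge (12, 10)→(2, 4): d=(-10,-6) top-left  bias=+0
    (2,2)@(5, 5): e=[11,47,8] → █
    (3,2)@(7, 5): e=[11,35,20] → █
    (4,2)@(9, 5): e=[11,23,32] → █
    (5,2)@(11, 5): e=[11,11,44] → █
    (6,2)@(13, 5): e=[11,-1,56] → ·
    (2,3)@(5, 7): e=[33,45,-12] → ·
    (3,3)@(7, 7): e=[33,33,0] → █  [on edge]
    (6,3)@(13, 7): e=[33,-3,36] → ·
    (3,4)@(7, 9): e=[55,31,-20] → ·
    (4,4)@(9, 9): e=[55,19,-8] → ·
    (5,4)@(11, 9): e=[55,7,4] → █
    (6,4)@(13, 9): e=[55,-5,16] → ·
    (8,6)@(17, 13): e=[99,-33,0] → ·  [on edge]
  covered (8 px):
    · · · · · · · · · · · ·
    · · · · · · · · · · · ·
    · · █ █ █ █ · · · · · ·
    · · · █ █ █ · · · · · ·
    · · · · · █ · · · · · ·
    · · · · · · · · · · · ·
    · · · · · · · · · · · ·
    · · · · · · · · · · · ·
T3:
  2·area = 8  (B↔C swapped to make it positive)
  edge (14, 2)→(16, 8): d=(2,6) right/bottom  bias=-1
  edge (16, 8)→(14, 6): d=(-2,-2) top-left  bias=+0
  edge (14, 6)→(14, 2): d=(0,-4) top-left  bias=+0
    (4,0)@(9, 1): e=[28,0,-20] → ·  [on edge]
    (5,1)@(11, 3): e=[20,0,-12] → ·  [on edge]
    (6,2)@(13, 5): e=[12,0,-4] → ·  [on edge]
    (7,2)@(15, 5): e=[0,4,4] → ·  [on edge]
    (7,3)@(15, 7): e=[4,0,4] → █  [on edge]
    (8,3)@(17, 7): e=[-8,4,12] → ·
    (7,4)@(15, 9): e=[8,-4,4] → ·
    (8,4)@(17, 9): e=[-4,0,12] → ·  [on edge]
    (8,5)@(17, 11): e=[0,-4,12] → ·  [on edge]
    (9,5)@(19, 11): e=[-12,0,20] → ·  [on edge]
    (10,6)@(21, 13): e=[-20,0,28] → ·  [on edge]
    (11,7)@(23, 15): e=[-28,0,36] → ·  [on edge]
  covered (1 px):
    · · · · · · · · · · · ·
    · · · · · · · · · · · ·
    · · · · · · · · · · · ·
    · · · · · · · █ · · · ·
    · · · · · · · · · · · ·
    · · · · · · · · · · · ·
    · · · · · · · · · · · ·
    · · · · · · · · · · · ·
T4:
  2·area = 36  (B↔C swapped to make it positive)
  edge (14, 0)→(18, 2): d=(4,2) right/bottom  bias=-1
  edge (18, 2)→(8, 6): d=(-10,4) right/bottom  bias=-1
  edge (8, 6)→(14, 0): d=(6,-6) top-left  bias=+0
    (6,0)@(13, 1): e=[6,30,0] → █  [on edge]
    (7,0)@(15, 1): e=[2,22,12] → █
    (8,0)@(17, 1): e=[-2,14,24] → ·
    (5,1)@(11, 3): e=[18,18,0] → █  [on edge]
    (8,1)@(17, 3): e=[6,-6,36] → ·
    (4,2)@(9, 5): e=[30,6,0] → █  [on edge]
    (5,2)@(11, 5): e=[26,-2,12] → ·
    (6,2)@(13, 5): e=[22,-10,24] → ·
    (7,2)@(15, 5): e=[18,-18,36] → ·
    (3,3)@(7, 7): e=[42,-6,0] → ·  [on edge]
    (4,3)@(9, 7): e=[38,-14,12] → ·
    (2,4)@(5, 9): e=[54,-18,0] → ·  [on edge]
    (1,5)@(3, 11): e=[66,-30,0] → ·  [on edge]
    (0,6)@(1, 13): e=[78,-42,0] → ·  [on edge]
  covered (6 px):
    · · · · · · █ █ · · · ·
    · · · · · █ █ █ · · · ·
    · · · · █ · · · · · · ·
    · · · · · · · · · · · ·
    · · · · · · · · · · · ·
    · · · · · · · · · · · ·
    · · · · · · · · · · · ·
    · · · · · · · · · · · ·

Result: 19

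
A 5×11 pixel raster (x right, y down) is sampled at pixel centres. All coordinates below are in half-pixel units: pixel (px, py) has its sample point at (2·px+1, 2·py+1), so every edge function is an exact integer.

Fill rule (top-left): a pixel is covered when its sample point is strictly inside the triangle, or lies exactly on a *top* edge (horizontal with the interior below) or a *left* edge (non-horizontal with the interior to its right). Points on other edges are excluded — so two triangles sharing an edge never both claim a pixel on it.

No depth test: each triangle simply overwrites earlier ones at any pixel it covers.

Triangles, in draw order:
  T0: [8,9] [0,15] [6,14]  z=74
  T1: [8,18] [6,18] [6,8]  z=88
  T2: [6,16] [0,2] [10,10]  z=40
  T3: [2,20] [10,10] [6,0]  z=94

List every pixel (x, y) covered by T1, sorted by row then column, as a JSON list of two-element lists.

T0:
  2·area = 28  (B↔C swapped to make it positive)
  edge (8, 9)→(6, 14): d=(-2,5) right/bottom  bias=-1
  edge (6, 14)→(0, 15): d=(-6,1) right/bottom  bias=-1
  edge (0, 15)→(8, 9): d=(8,-6) top-left  bias=+0
    (3,5)@(7, 11): e=[1,17,10] → X
    (4,5)@(9, 11): e=[-9,15,22] → .
    (1,6)@(3, 13): e=[17,9,2] → X
    (2,6)@(5, 13): e=[7,7,14] → X
    (3,6)@(7, 13): e=[-3,5,26] → .
    (1,7)@(3, 15): e=[13,-3,18] → .
    (2,7)@(5, 15): e=[3,-5,30] → .
  covered (3 px):
    . . . . .
    . . . . .
    . . . . .
    . . . . .
    . . . . .
    . . . X .
    . X X . .
    . . . . .
    . . . . .
    . . . . .
    . . . . .
T1:
  2·area = 20
  edge (8, 18)→(6, 18): d=(-2,0) right/bottom  bias=-1
  edge (6, 18)→(6, 8): d=(0,-10) top-left  bias=+0
  edge (6, 8)→(8, 18): d=(2,10) right/bottom  bias=-1
    (2,1)@(5, 3): e=[30,-10,0] → .  [on edge]
    (3,6)@(7, 13): e=[10,10,0] → .  [on edge]
    (3,7)@(7, 15): e=[6,10,4] → X
    (4,7)@(9, 15): e=[6,30,-16] → .
    (3,8)@(7, 17): e=[2,10,8] → X
    (4,8)@(9, 17): e=[2,30,-12] → .
    (3,9)@(7, 19): e=[-2,10,12] → .
  covered (2 px):
    . . . . .
    . . . . .
    . . . . .
    . . . . .
    . . . . .
    . . . . .
    . . . . .
    . . . X .
    . . . X .
    . . . . .
    . . . . .
T2:
  2·area = 92
  edge (6, 16)→(0, 2): d=(-6,-14) top-left  bias=+0
  edge (0, 2)→(10, 10): d=(10,8) right/bottom  bias=-1
  edge (10, 10)→(6, 16): d=(-4,6) right/bottom  bias=-1
    (0,1)@(1, 3): e=[8,2,82] → X
    (1,1)@(3, 3): e=[36,-14,70] → .
    (0,2)@(1, 5): e=[-4,22,74] → .
    (1,2)@(3, 5): e=[24,6,62] → X
    (2,2)@(5, 5): e=[52,-10,50] → .
    (1,3)@(3, 7): e=[12,26,54] → X
    (2,3)@(5, 7): e=[40,10,42] → X
    (3,3)@(7, 7): e=[68,-6,30] → .
    (1,4)@(3, 9): e=[0,46,46] → X  [on edge]
    (3,4)@(7, 9): e=[56,14,22] → X
    (4,4)@(9, 9): e=[84,-2,10] → .
    (1,5)@(3, 11): e=[-12,66,38] → .
  covered (12 px):
    . . . . .
    X . . . .
    . X . . .
    . X X . .
    . X X X .
    . . X X X
    . . X X .
    . . . . .
    . . . . .
    . . . . .
    . . . . .
T3:
  2·area = 120  (B↔C swapped to make it positive)
  edge (2, 20)→(6, 0): d=(4,-20) top-left  bias=+0
  edge (6, 0)→(10, 10): d=(4,10) right/bottom  bias=-1
  edge (10, 10)→(2, 20): d=(-8,10) right/bottom  bias=-1
    (3,1)@(7, 3): e=[32,2,86] → X
    (4,1)@(9, 3): e=[72,-18,66] → .
    (2,2)@(5, 5): e=[0,30,90] → X  [on edge]
    (4,2)@(9, 5): e=[80,-10,50] → .
    (2,3)@(5, 7): e=[8,38,74] → X
    (4,3)@(9, 7): e=[88,-2,34] → .
    (2,4)@(5, 9): e=[16,46,58] → X
    (4,4)@(9, 9): e=[96,6,18] → X
    (2,5)@(5, 11): e=[24,54,42] → X
    (2,6)@(5, 13): e=[32,62,26] → X
    (4,6)@(9, 13): e=[112,22,-14] → .
    (1,7)@(3, 15): e=[0,90,30] → X  [on edge]
  covered (16 px):
    . . . . .
    . . . X .
    . . X X .
    . . X X .
    . . X X X
    . . X X X
    . . X X .
    . X X . .
    . X . . .
    . . . . .
    . . . . .

Result: [[3,7],[3,8]]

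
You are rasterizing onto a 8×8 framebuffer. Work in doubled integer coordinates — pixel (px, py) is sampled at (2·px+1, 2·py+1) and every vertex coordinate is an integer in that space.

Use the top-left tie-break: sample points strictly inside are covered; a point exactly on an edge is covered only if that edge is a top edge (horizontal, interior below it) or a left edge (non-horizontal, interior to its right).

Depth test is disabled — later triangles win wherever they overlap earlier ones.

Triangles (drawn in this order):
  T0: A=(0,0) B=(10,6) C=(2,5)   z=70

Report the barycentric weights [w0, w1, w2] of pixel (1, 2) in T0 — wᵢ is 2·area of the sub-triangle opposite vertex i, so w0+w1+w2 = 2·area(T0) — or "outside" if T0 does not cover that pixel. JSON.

T0:
  2·area = 38
  edge (0, 0)→(10, 6): d=(10,6) right/bottom  bias=-1
  edge (10, 6)→(2, 5): d=(-8,-1) top-left  bias=+0
  edge (2, 5)→(0, 0): d=(-2,-5) top-left  bias=+0
    (0,0)@(1, 1): e=[4,31,3] → #
    (1,0)@(3, 1): e=[-8,33,13] → ·
    (0,1)@(1, 3): e=[24,15,-1] → ·
    (1,1)@(3, 3): e=[12,17,9] → #
    (2,1)@(5, 3): e=[0,19,19] → ·  [on edge]
    (1,2)@(3, 5): e=[32,1,5] → #
    (2,2)@(5, 5): e=[20,3,15] → #
    (3,2)@(7, 5): e=[8,5,25] → #
    (4,2)@(9, 5): e=[-4,7,35] → ·
    (1,3)@(3, 7): e=[52,-15,1] → ·
    (2,3)@(5, 7): e=[40,-13,11] → ·
    (3,3)@(7, 7): e=[28,-11,21] → ·
    (7,4)@(15, 9): e=[0,-19,57] → ·  [on edge]
  covered (5 px):
    # · · · · · · ·
    · # · · · · · ·
    · # # # · · · ·
    · · · · · · · ·
    · · · · · · · ·
    · · · · · · · ·
    · · · · · · · ·
    · · · · · · · ·

Final: [1,5,32]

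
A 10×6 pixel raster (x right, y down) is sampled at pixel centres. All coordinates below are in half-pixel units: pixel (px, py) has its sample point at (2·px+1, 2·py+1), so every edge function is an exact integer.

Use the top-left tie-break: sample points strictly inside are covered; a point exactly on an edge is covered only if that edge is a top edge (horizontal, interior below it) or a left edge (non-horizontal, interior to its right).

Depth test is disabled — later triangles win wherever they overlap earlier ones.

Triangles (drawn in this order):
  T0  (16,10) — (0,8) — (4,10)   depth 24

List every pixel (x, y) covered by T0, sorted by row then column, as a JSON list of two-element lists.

T0:
  2·area = 24  (B↔C swapped to make it positive)
  edge (16, 10)→(4, 10): d=(-12,0) right/bottom  bias=-1
  edge (4, 10)→(0, 8): d=(-4,-2) top-left  bias=+0
  edge (0, 8)→(16, 10): d=(16,2) right/bottom  bias=-1
    (1,4)@(3, 9): e=[12,2,10] → X
    (2,4)@(5, 9): e=[12,6,6] → X
    (3,4)@(7, 9): e=[12,10,2] → X
    (4,4)@(9, 9): e=[12,14,-2] → .
    (1,5)@(3, 11): e=[-12,-6,42] → .
    (2,5)@(5, 11): e=[-12,-2,38] → .
    (3,5)@(7, 11): e=[-12,2,34] → .
  covered (3 px):
    . . . . . . . . . .
    . . . . . . . . . .
    . . . . . . . . . .
    . . . . . . . . . .
    . X X X . . . . . .
    . . . . . . . . . .

Result: [[1,4],[2,4],[3,4]]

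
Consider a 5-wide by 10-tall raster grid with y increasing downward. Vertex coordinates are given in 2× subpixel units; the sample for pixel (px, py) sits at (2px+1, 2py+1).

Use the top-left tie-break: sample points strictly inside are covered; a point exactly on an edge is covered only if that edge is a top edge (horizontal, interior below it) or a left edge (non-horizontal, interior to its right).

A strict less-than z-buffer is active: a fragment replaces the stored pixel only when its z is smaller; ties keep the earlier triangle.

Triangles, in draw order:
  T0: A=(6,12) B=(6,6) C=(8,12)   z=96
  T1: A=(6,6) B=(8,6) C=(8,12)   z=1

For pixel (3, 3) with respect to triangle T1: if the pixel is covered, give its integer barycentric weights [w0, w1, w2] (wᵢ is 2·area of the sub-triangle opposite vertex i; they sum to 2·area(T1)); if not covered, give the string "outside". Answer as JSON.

T0:
  2·area = 12
  edge (6, 12)→(6, 6): d=(0,-6) top-left  bias=+0
  edge (6, 6)→(8, 12): d=(2,6) right/bottom  bias=-1
  edge (8, 12)→(6, 12): d=(-2,0) right/bottom  bias=-1
    (2,1)@(5, 3): e=[-6,0,18] → .  [on edge]
    (3,4)@(7, 9): e=[6,0,6] → .  [on edge]
    (3,5)@(7, 11): e=[6,4,2] → X
    (4,5)@(9, 11): e=[18,-8,2] → .
    (3,6)@(7, 13): e=[6,8,-2] → .
    (4,7)@(9, 15): e=[18,0,-6] → .  [on edge]
  covered (1 px):
    . . . . .
    . . . . .
    . . . . .
    . . . . .
    . . . . .
    . . . X .
    . . . . .
    . . . . .
    . . . . .
    . . . . .
T1:
  2·area = 12
  edge (6, 6)→(8, 6): d=(2,0) top-left  bias=+0
  edge (8, 6)→(8, 12): d=(0,6) right/bottom  bias=-1
  edge (8, 12)→(6, 6): d=(-2,-6) top-left  bias=+0
    (2,1)@(5, 3): e=[-6,18,0] → .  [on edge]
    (3,3)@(7, 7): e=[2,6,4] → X
    (4,3)@(9, 7): e=[2,-6,16] → .
    (3,4)@(7, 9): e=[6,6,0] → X  [on edge]
    (4,4)@(9, 9): e=[6,-6,12] → .
    (3,5)@(7, 11): e=[10,6,-4] → .
    (4,7)@(9, 15): e=[18,-6,0] → .  [on edge]
  covered (2 px):
    . . . . .
    . . . . .
    . . . . .
    . . . X .
    . . . X .
    . . . . .
    . . . . .
    . . . . .
    . . . . .
    . . . . .

Result: [6,4,2]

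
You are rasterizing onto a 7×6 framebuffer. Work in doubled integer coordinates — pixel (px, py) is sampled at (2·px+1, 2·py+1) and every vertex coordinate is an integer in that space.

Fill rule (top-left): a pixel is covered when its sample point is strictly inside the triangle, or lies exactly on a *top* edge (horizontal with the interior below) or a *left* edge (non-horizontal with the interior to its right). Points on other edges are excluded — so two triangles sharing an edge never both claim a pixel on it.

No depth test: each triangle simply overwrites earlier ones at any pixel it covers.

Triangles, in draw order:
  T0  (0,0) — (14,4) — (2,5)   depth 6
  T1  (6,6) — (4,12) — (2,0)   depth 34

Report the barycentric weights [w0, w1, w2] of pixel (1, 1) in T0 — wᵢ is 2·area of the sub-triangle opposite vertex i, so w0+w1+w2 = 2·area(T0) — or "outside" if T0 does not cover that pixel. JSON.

T0:
  2·area = 62
  edge (0, 0)→(14, 4): d=(14,4) right/bottom  bias=-1
  edge (14, 4)→(2, 5): d=(-12,1) right/bottom  bias=-1
  edge (2, 5)→(0, 0): d=(-2,-5) top-left  bias=+0
    (0,0)@(1, 1): e=[10,49,3] → X
    (1,0)@(3, 1): e=[2,47,13] → X
    (2,0)@(5, 1): e=[-6,45,23] → .
    (0,1)@(1, 3): e=[38,25,-1] → .
    (1,1)@(3, 3): e=[30,23,9] → X
    (2,1)@(5, 3): e=[22,21,19] → X
    (3,1)@(7, 3): e=[14,19,29] → X
    (4,1)@(9, 3): e=[6,17,39] → X
    (5,1)@(11, 3): e=[-2,15,49] → .
    (1,2)@(3, 5): e=[58,-1,5] → .
    (2,2)@(5, 5): e=[50,-3,15] → .
    (3,2)@(7, 5): e=[42,-5,25] → .
  covered (6 px):
    X X . . . . .
    . X X X X . .
    . . . . . . .
    . . . . . . .
    . . . . . . .
    . . . . . . .
T1:
  2·area = 36
  edge (6, 6)→(4, 12): d=(-2,6) right/bottom  bias=-1
  edge (4, 12)→(2, 0): d=(-2,-12) top-left  bias=+0
  edge (2, 0)→(6, 6): d=(4,6) right/bottom  bias=-1
    (1,1)@(3, 3): e=[24,6,6] → X
    (2,1)@(5, 3): e=[12,30,-6] → .
    (3,1)@(7, 3): e=[0,54,-18] → .  [on edge]
    (1,2)@(3, 5): e=[20,2,14] → X
    (2,2)@(5, 5): e=[8,26,2] → X
    (3,2)@(7, 5): e=[-4,50,-10] → .
    (1,3)@(3, 7): e=[16,-2,22] → .
    (2,3)@(5, 7): e=[4,22,10] → X
    (3,3)@(7, 7): e=[-8,46,-2] → .
    (2,4)@(5, 9): e=[0,18,18] → .  [on edge]
  covered (4 px):
    . . . . . . .
    . X . . . . .
    . X X . . . .
    . . X . . . .
    . . . . . . .
    . . . . . . .

Final: [23,9,30]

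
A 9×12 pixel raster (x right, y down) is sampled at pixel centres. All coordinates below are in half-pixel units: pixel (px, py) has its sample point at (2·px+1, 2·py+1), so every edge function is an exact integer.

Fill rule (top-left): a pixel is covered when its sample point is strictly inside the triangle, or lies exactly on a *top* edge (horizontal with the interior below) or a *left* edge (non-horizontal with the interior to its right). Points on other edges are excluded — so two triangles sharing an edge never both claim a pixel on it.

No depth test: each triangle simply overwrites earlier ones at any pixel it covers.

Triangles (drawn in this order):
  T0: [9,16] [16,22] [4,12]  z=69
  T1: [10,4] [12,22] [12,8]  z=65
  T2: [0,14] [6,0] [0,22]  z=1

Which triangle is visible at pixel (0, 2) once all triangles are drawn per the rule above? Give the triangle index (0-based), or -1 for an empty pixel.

T0:
  2·area = 2
  edge (9, 16)→(16, 22): d=(7,6) right/bottom  bias=-1
  edge (16, 22)→(4, 12): d=(-12,-10) top-left  bias=+0
  edge (4, 12)→(9, 16): d=(5,4) right/bottom  bias=-1
  covered (0 px):
    · · · · · · · · ·
    · · · · · · · · ·
    · · · · · · · · ·
    · · · · · · · · ·
    · · · · · · · · ·
    · · · · · · · · ·
    · · · · · · · · ·
    · · · · · · · · ·
    · · · · · · · · ·
    · · · · · · · · ·
    · · · · · · · · ·
    · · · · · · · · ·
T1:
  2·area = 28  (B↔C swapped to make it positive)
  edge (10, 4)→(12, 8): d=(2,4) right/bottom  bias=-1
  edge (12, 8)→(12, 22): d=(0,14) right/bottom  bias=-1
  edge (12, 22)→(10, 4): d=(-2,-18) top-left  bias=+0
    (5,3)@(11, 7): e=[2,14,12] → █
    (6,3)@(13, 7): e=[-6,-14,48] → ·
    (5,4)@(11, 9): e=[6,14,8] → █
    (6,4)@(13, 9): e=[-2,-14,44] → ·
    (5,5)@(11, 11): e=[10,14,4] → █
    (6,5)@(13, 11): e=[2,-14,40] → ·
    (5,6)@(11, 13): e=[14,14,0] → █  [on edge]
    (6,6)@(13, 13): e=[6,-14,36] → ·
    (5,7)@(11, 15): e=[18,14,-4] → ·
  covered (4 px):
    · · · · · · · · ·
    · · · · · · · · ·
    · · · · · · · · ·
    · · · · · █ · · ·
    · · · · · █ · · ·
    · · · · · █ · · ·
    · · · · · █ · · ·
    · · · · · · · · ·
    · · · · · · · · ·
    · · · · · · · · ·
    · · · · · · · · ·
    · · · · · · · · ·
T2:
  2·area = 48
  edge (0, 14)→(6, 0): d=(6,-14) top-left  bias=+0
  edge (6, 0)→(0, 22): d=(-6,22) right/bottom  bias=-1
  edge (0, 22)→(0, 14): d=(0,-8) top-left  bias=+0
    (2,1)@(5, 3): e=[4,4,40] → █
    (3,1)@(7, 3): e=[32,-40,56] → ·
    (2,2)@(5, 5): e=[16,-8,40] → ·
    (1,3)@(3, 7): e=[0,24,24] → █  [on edge]
    (2,3)@(5, 7): e=[28,-20,40] → ·
    (1,4)@(3, 9): e=[12,12,24] → █
    (2,4)@(5, 9): e=[40,-32,40] → ·
    (1,5)@(3, 11): e=[24,0,24] → ·  [on edge]
    (0,6)@(1, 13): e=[8,32,8] → █
    (1,6)@(3, 13): e=[36,-12,24] → ·
    (0,7)@(1, 15): e=[20,20,8] → █
    (1,7)@(3, 15): e=[48,-24,24] → ·
  covered (6 px):
    · · · · · · · · ·
    · · █ · · · · · ·
    · · · · · · · · ·
    · █ · · · · · · ·
    · █ · · · · · · ·
    · · · · · · · · ·
    █ · · · · · · · ·
    █ · · · · · · · ·
    █ · · · · · · · ·
    · · · · · · · · ·
    · · · · · · · · ·
    · · · · · · · · ·

Z-buffer (winner per pixel, '.' = empty):
  . . . . . . . . .
  . . 2 . . . . . .
  . . . . . . . . .
  . 2 . . . 1 . . .
  . 2 . . . 1 . . .
  . . . . . 1 . . .
  2 . . . . 1 . . .
  2 . . . . . . . .
  2 . . . . . . . .
  . . . . . . . . .
  . . . . . . . . .
  . . . . . . . . .

Final: -1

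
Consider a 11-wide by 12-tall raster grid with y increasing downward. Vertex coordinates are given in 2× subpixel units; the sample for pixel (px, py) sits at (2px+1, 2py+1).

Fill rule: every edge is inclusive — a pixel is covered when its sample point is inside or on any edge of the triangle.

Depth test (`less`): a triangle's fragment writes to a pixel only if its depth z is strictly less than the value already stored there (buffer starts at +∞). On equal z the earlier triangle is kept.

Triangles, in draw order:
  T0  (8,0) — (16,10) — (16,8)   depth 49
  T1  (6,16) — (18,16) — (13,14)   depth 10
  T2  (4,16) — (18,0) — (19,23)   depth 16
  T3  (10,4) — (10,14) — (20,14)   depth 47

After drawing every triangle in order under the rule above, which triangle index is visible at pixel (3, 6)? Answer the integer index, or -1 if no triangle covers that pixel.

T0:
  2·area = 16  (B↔C swapped to make it positive)
  edge (8, 0)→(16, 8): d=(8,8) inclusive
  edge (16, 8)→(16, 10): d=(0,2) inclusive
  edge (16, 10)→(8, 0): d=(-8,-10) inclusive
    (4,0)@(9, 1): e=[0,14,2] → X  [on edge]
    (5,0)@(11, 1): e=[-16,10,22] → .
    (4,1)@(9, 3): e=[16,14,-14] → .
    (5,1)@(11, 3): e=[0,10,6] → X  [on edge]
    (6,1)@(13, 3): e=[-16,6,26] → .
    (5,2)@(11, 5): e=[16,10,-10] → .
    (6,2)@(13, 5): e=[0,6,10] → X  [on edge]
    (7,2)@(15, 5): e=[-16,2,30] → .
    (6,3)@(13, 7): e=[16,6,-6] → .
    (7,3)@(15, 7): e=[0,2,14] → X  [on edge]
    (8,3)@(17, 7): e=[-16,-2,34] → .
    (7,4)@(15, 9): e=[16,2,-2] → .
    (8,4)@(17, 9): e=[0,-2,18] → .  [on edge]
    (9,5)@(19, 11): e=[0,-6,22] → .  [on edge]
    (10,6)@(21, 13): e=[0,-10,26] → .  [on edge]
  covered (4 px):
    . . . . X . . . . . .
    . . . . . X . . . . .
    . . . . . . X . . . .
    . . . . . . . X . . .
    . . . . . . . . . . .
    . . . . . . . . . . .
    . . . . . . . . . . .
    . . . . . . . . . . .
    . . . . . . . . . . .
    . . . . . . . . . . .
    . . . . . . . . . . .
    . . . . . . . . . . .
T1:
  2·area = 24  (B↔C swapped to make it positive)
  edge (6, 16)→(13, 14): d=(7,-2) inclusive
  edge (13, 14)→(18, 16): d=(5,2) inclusive
  edge (18, 16)→(6, 16): d=(-12,0) inclusive
    (5,7)@(11, 15): e=[3,9,12] → X
    (6,7)@(13, 15): e=[7,5,12] → X
    (7,7)@(15, 15): e=[11,1,12] → X
    (8,7)@(17, 15): e=[15,-3,12] → .
    (5,8)@(11, 17): e=[17,19,-12] → .
    (6,8)@(13, 17): e=[21,15,-12] → .
    (7,8)@(15, 17): e=[25,11,-12] → .
  covered (3 px):
    . . . . . . . . . . .
    . . . . . . . . . . .
    . . . . . . . . . . .
    . . . . . . . . . . .
    . . . . . . . . . . .
    . . . . . . . . . . .
    . . . . . . . . . . .
    . . . . . X X X . . .
    . . . . . . . . . . .
    . . . . . . . . . . .
    . . . . . . . . . . .
    . . . . . . . . . . .
T2:
  2·area = 338
  edge (4, 16)→(18, 0): d=(14,-16) inclusive
  edge (18, 0)→(19, 23): d=(1,23) inclusive
  edge (19, 23)→(4, 16): d=(-15,-7) inclusive
    (8,1)@(17, 3): e=[26,26,286] → X
    (9,1)@(19, 3): e=[58,-20,300] → .
    (7,2)@(15, 5): e=[22,74,242] → X
    (9,2)@(19, 5): e=[86,-18,270] → .
    (6,3)@(13, 7): e=[18,122,198] → X
    (9,3)@(19, 7): e=[114,-16,240] → .
    (5,4)@(11, 9): e=[14,170,154] → X
    (9,4)@(19, 9): e=[142,-14,210] → .
    (4,5)@(9, 11): e=[10,218,110] → X
    (9,5)@(19, 11): e=[170,-12,180] → .
    (3,6)@(7, 13): e=[6,266,66] → X
    (9,6)@(19, 13): e=[198,-10,150] → .
    (9,11)@(19, 23): e=[338,0,0] → X  [on edge]
  covered (41 px):
    . . . . . . . . . . .
    . . . . . . . . X . .
    . . . . . . . X X . .
    . . . . . . X X X . .
    . . . . . X X X X . .
    . . . . X X X X X . .
    . . . X X X X X X . .
    . . X X X X X X X . .
    . . . X X X X X X . .
    . . . . . X X X X . .
    . . . . . . . X X . .
    . . . . . . . . . X .
T3:
  2·area = 100  (B↔C swapped to make it positive)
  edge (10, 4)→(20, 14): d=(10,10) inclusive
  edge (20, 14)→(10, 14): d=(-10,0) inclusive
  edge (10, 14)→(10, 4): d=(0,-10) inclusive
    (3,0)@(7, 1): e=[0,130,-30] → .  [on edge]
    (4,1)@(9, 3): e=[0,110,-10] → .  [on edge]
    (5,2)@(11, 5): e=[0,90,10] → X  [on edge]
    (6,2)@(13, 5): e=[-20,90,30] → .
    (5,3)@(11, 7): e=[20,70,10] → X
    (6,3)@(13, 7): e=[0,70,30] → X  [on edge]
    (7,3)@(15, 7): e=[-20,70,50] → .
    (5,4)@(11, 9): e=[40,50,10] → X
    (7,4)@(15, 9): e=[0,50,50] → X  [on edge]
    (8,4)@(17, 9): e=[-20,50,70] → .
    (5,5)@(11, 11): e=[60,30,10] → X
    (8,5)@(17, 11): e=[0,30,70] → X  [on edge]
    (9,6)@(19, 13): e=[0,10,90] → X  [on edge]
    (10,7)@(21, 15): e=[0,-10,110] → .  [on edge]
  covered (15 px):
    . . . . . . . . . . .
    . . . . . . . . . . .
    . . . . . X . . . . .
    . . . . . X X . . . .
    . . . . . X X X . . .
    . . . . . X X X X . .
    . . . . . X X X X X .
    . . . . . . . . . . .
    . . . . . . . . . . .
    . . . . . . . . . . .
    . . . . . . . . . . .
    . . . . . . . . . . .

Z-buffer (winner per pixel, '.' = empty):
  . . . . 0 . . . . . .
  . . . . . 0 . . 2 . .
  . . . . . 3 0 2 2 . .
  . . . . . 3 2 2 2 . .
  . . . . . 2 2 2 2 . .
  . . . . 2 2 2 2 2 . .
  . . . 2 2 2 2 2 2 3 .
  . . 2 2 2 1 1 1 2 . .
  . . . 2 2 2 2 2 2 . .
  . . . . . 2 2 2 2 . .
  . . . . . . . 2 2 . .
  . . . . . . . . . 2 .

Final: 2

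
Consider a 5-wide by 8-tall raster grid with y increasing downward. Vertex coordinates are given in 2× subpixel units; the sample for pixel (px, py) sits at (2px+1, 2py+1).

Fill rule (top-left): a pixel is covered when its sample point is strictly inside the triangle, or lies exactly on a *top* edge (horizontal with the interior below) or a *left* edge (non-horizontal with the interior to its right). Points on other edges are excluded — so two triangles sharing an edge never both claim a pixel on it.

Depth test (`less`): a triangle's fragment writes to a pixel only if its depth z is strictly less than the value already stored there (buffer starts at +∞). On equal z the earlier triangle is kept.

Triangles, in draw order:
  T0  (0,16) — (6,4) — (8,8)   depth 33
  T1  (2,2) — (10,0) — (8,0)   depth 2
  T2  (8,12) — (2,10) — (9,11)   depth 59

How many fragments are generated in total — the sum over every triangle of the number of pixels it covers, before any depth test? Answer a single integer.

T0:
  2·area = 48
  edge (0, 16)→(6, 4): d=(6,-12) top-left  bias=+0
  edge (6, 4)→(8, 8): d=(2,4) right/bottom  bias=-1
  edge (8, 8)→(0, 16): d=(-8,8) right/bottom  bias=-1
    (2,3)@(5, 7): e=[6,10,32] → #
    (3,3)@(7, 7): e=[30,2,16] → #
    (4,3)@(9, 7): e=[54,-6,0] → ·  [on edge]
    (2,4)@(5, 9): e=[18,14,16] → #
    (3,4)@(7, 9): e=[42,6,0] → ·  [on edge]
    (1,5)@(3, 11): e=[6,26,16] → #
    (2,5)@(5, 11): e=[30,18,0] → ·  [on edge]
    (1,6)@(3, 13): e=[18,30,0] → ·  [on edge]
    (0,7)@(1, 15): e=[6,42,0] → ·  [on edge]
  covered (4 px):
    · · · · ·
    · · · · ·
    · · · · ·
    · · # # ·
    · · # · ·
    · # · · ·
    · · · · ·
    · · · · ·
T1:
  2·area = 4  (B↔C swapped to make it positive)
  edge (2, 2)→(8, 0): d=(6,-2) top-left  bias=+0
  edge (8, 0)→(10, 0): d=(2,0) top-left  bias=+0
  edge (10, 0)→(2, 2): d=(-8,2) right/bottom  bias=-1
    (2,0)@(5, 1): e=[0,2,2] → #  [on edge]
    (3,0)@(7, 1): e=[4,2,-2] → ·
    (2,1)@(5, 3): e=[12,6,-14] → ·
  covered (1 px):
    · · # · ·
    · · · · ·
    · · · · ·
    · · · · ·
    · · · · ·
    · · · · ·
    · · · · ·
    · · · · ·
T2:
  2·area = 8
  edge (8, 12)→(2, 10): d=(-6,-2) top-left  bias=+0
  edge (2, 10)→(9, 11): d=(7,1) right/bottom  bias=-1
  edge (9, 11)→(8, 12): d=(-1,1) right/bottom  bias=-1
    (2,5)@(5, 11): e=[0,4,4] → #  [on edge]
    (3,5)@(7, 11): e=[4,2,2] → #
    (4,5)@(9, 11): e=[8,0,0] → ·  [on edge]
    (2,6)@(5, 13): e=[-12,18,2] → ·
    (3,6)@(7, 13): e=[-8,16,0] → ·  [on edge]
    (2,7)@(5, 15): e=[-24,32,0] → ·  [on edge]
  covered (2 px):
    · · · · ·
    · · · · ·
    · · · · ·
    · · · · ·
    · · · · ·
    · · # # ·
    · · · · ·
    · · · · ·

Result: 7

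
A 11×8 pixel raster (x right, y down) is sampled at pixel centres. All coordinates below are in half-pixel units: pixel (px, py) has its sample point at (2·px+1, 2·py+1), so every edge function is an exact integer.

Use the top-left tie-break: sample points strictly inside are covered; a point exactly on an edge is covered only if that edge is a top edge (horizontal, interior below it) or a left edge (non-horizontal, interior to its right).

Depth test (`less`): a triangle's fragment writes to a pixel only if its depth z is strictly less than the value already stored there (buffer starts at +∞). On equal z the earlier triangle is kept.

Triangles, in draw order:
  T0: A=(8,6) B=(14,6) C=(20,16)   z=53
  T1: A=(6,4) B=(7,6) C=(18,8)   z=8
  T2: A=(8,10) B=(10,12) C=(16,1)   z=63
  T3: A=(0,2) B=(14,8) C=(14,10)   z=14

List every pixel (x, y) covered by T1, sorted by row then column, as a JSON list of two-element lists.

T0:
  2·area = 60
  edge (8, 6)→(14, 6): d=(6,0) top-left  bias=+0
  edge (14, 6)→(20, 16): d=(6,10) right/bottom  bias=-1
  edge (20, 16)→(8, 6): d=(-12,-10) top-left  bias=+0
    (5,0)@(11, 1): e=[-30,0,90] → ·  [on edge]
    (5,3)@(11, 7): e=[6,36,18] → #
    (6,3)@(13, 7): e=[6,16,38] → #
    (7,3)@(15, 7): e=[6,-4,58] → ·
    (5,4)@(11, 9): e=[18,48,-6] → ·
    (6,4)@(13, 9): e=[18,28,14] → #
    (7,4)@(15, 9): e=[18,8,34] → #
    (8,4)@(17, 9): e=[18,-12,54] → ·
    (6,5)@(13, 11): e=[30,40,-10] → ·
    (7,5)@(15, 11): e=[30,20,10] → #
    (8,5)@(17, 11): e=[30,0,30] → ·  [on edge]
    (7,6)@(15, 13): e=[42,32,-14] → ·
  covered (7 px):
    · · · · · · · · · · ·
    · · · · · · · · · · ·
    · · · · · · · · · · ·
    · · · · · # # · · · ·
    · · · · · · # # · · ·
    · · · · · · · # · · ·
    · · · · · · · · # · ·
    · · · · · · · · · # ·
T1:
  2·area = 20  (B↔C swapped to make it positive)
  edge (6, 4)→(18, 8): d=(12,4) right/bottom  bias=-1
  edge (18, 8)→(7, 6): d=(-11,-2) top-left  bias=+0
  edge (7, 6)→(6, 4): d=(-1,-2) top-left  bias=+0
    (1,1)@(3, 3): e=[0,25,-5] → ·  [on edge]
    (3,2)@(7, 5): e=[8,11,1] → #
    (4,2)@(9, 5): e=[0,15,5] → ·  [on edge]
    (3,3)@(7, 7): e=[32,-11,-1] → ·
    (6,3)@(13, 7): e=[8,1,11] → #
    (7,3)@(15, 7): e=[0,5,15] → ·  [on edge]
    (6,4)@(13, 9): e=[32,-21,9] → ·
    (10,4)@(21, 9): e=[0,-5,25] → ·  [on edge]
  covered (2 px):
    · · · · · · · · · · ·
    · · · · · · · · · · ·
    · · · # · · · · · · ·
    · · · · · · # · · · ·
    · · · · · · · · · · ·
    · · · · · · · · · · ·
    · · · · · · · · · · ·
    · · · · · · · · · · ·
T2:
  2·area = 34  (B↔C swapped to make it positive)
  edge (8, 10)→(16, 1): d=(8,-9) top-left  bias=+0
  edge (16, 1)→(10, 12): d=(-6,11) right/bottom  bias=-1
  edge (10, 12)→(8, 10): d=(-2,-2) top-left  bias=+0
    (0,1)@(1, 3): e=[-119,153,0] → ·  [on edge]
    (1,2)@(3, 5): e=[-85,119,0] → ·  [on edge]
    (6,2)@(13, 5): e=[5,9,20] → #
    (7,2)@(15, 5): e=[23,-13,24] → ·
    (2,3)@(5, 7): e=[-51,85,0] → ·  [on edge]
    (5,3)@(11, 7): e=[3,19,12] → #
    (6,3)@(13, 7): e=[21,-3,16] → ·
    (3,4)@(7, 9): e=[-17,51,0] → ·  [on edge]
    (4,4)@(9, 9): e=[1,29,4] → #
    (6,4)@(13, 9): e=[37,-15,12] → ·
    (4,5)@(9, 11): e=[17,17,0] → #  [on edge]
    (5,5)@(11, 11): e=[35,-5,4] → ·
    (5,6)@(11, 13): e=[51,-17,0] → ·  [on edge]
    (6,7)@(13, 15): e=[85,-51,0] → ·  [on edge]
  covered (5 px):
    · · · · · · · · · · ·
    · · · · · · · · · · ·
    · · · · · · # · · · ·
    · · · · · # · · · · ·
    · · · · # # · · · · ·
    · · · · # · · · · · ·
    · · · · · · · · · · ·
    · · · · · · · · · · ·
T3:
  2·area = 28
  edge (0, 2)→(14, 8): d=(14,6) right/bottom  bias=-1
  edge (14, 8)→(14, 10): d=(0,2) right/bottom  bias=-1
  edge (14, 10)→(0, 2): d=(-14,-8) top-left  bias=+0
    (3,2)@(7, 5): e=[0,14,14] → ·  [on edge]
    (4,3)@(9, 7): e=[16,10,2] → #
    (5,3)@(11, 7): e=[4,6,18] → #
    (6,3)@(13, 7): e=[-8,2,34] → ·
    (4,4)@(9, 9): e=[44,10,-26] → ·
    (5,4)@(11, 9): e=[32,6,-10] → ·
    (6,4)@(13, 9): e=[20,2,6] → #
    (7,4)@(15, 9): e=[8,-2,22] → ·
    (6,5)@(13, 11): e=[48,2,-22] → ·
    (10,5)@(21, 11): e=[0,-14,42] → ·  [on edge]
  covered (3 px):
    · · · · · · · · · · ·
    · · · · · · · · · · ·
    · · · · · · · · · · ·
    · · · · # # · · · · ·
    · · · · · · # · · · ·
    · · · · · · · · · · ·
    · · · · · · · · · · ·
    · · · · · · · · · · ·

Final: [[3,2],[6,3]]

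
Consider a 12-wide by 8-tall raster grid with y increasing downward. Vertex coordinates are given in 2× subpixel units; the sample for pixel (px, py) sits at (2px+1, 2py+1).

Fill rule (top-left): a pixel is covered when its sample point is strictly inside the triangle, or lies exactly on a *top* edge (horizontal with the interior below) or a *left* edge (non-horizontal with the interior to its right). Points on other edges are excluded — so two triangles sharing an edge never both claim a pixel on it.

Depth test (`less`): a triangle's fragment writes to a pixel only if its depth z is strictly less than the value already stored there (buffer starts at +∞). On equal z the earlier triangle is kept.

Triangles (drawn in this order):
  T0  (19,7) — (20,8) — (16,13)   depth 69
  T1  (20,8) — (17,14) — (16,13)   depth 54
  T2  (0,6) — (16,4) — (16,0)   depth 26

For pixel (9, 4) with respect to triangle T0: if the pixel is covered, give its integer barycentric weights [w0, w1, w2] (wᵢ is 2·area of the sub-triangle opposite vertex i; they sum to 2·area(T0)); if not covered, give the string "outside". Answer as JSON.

T0:
  2·area = 9
  edge (19, 7)→(20, 8): d=(1,1) right/bottom  bias=-1
  edge (20, 8)→(16, 13): d=(-4,5) right/bottom  bias=-1
  edge (16, 13)→(19, 7): d=(3,-6) top-left  bias=+0
    (6,0)@(13, 1): e=[0,63,-54] → ·  [on edge]
    (7,1)@(15, 3): e=[0,45,-36] → ·  [on edge]
    (10,1)@(21, 3): e=[-6,15,0] → ·  [on edge]
    (8,2)@(17, 5): e=[0,27,-18] → ·  [on edge]
    (9,3)@(19, 7): e=[0,9,0] → ·  [on edge]
    (9,4)@(19, 9): e=[2,1,6] → █
    (10,4)@(21, 9): e=[0,-9,18] → ·  [on edge]
    (8,5)@(17, 11): e=[6,3,0] → █  [on edge]
    (9,5)@(19, 11): e=[4,-7,12] → ·
    (11,5)@(23, 11): e=[0,-27,36] → ·  [on edge]
    (8,6)@(17, 13): e=[8,-5,6] → ·
    (7,7)@(15, 15): e=[12,-3,0] → ·  [on edge]
  covered (2 px):
    · · · · · · · · · · · ·
    · · · · · · · · · · · ·
    · · · · · · · · · · · ·
    · · · · · · · · · · · ·
    · · · · · · · · · █ · ·
    · · · · · · · · █ · · ·
    · · · · · · · · · · · ·
    · · · · · · · · · · · ·
T1:
  2·area = 9
  edge (20, 8)→(17, 14): d=(-3,6) right/bottom  bias=-1
  edge (17, 14)→(16, 13): d=(-1,-1) top-left  bias=+0
  edge (16, 13)→(20, 8): d=(4,-5) top-left  bias=+0
    (8,6)@(17, 13): e=[3,1,5] → █
    (9,6)@(19, 13): e=[-9,3,15] → ·
    (8,7)@(17, 15): e=[-3,-1,13] → ·
  covered (1 px):
    · · · · · · · · · · · ·
    · · · · · · · · · · · ·
    · · · · · · · · · · · ·
    · · · · · · · · · · · ·
    · · · · · · · · · · · ·
    · · · · · · · · · · · ·
    · · · · · · · · █ · · ·
    · · · · · · · · · · · ·
T2:
  2·area = 64  (B↔C swapped to make it positive)
  edge (0, 6)→(16, 0): d=(16,-6) top-left  bias=+0
  edge (16, 0)→(16, 4): d=(0,4) right/bottom  bias=-1
  edge (16, 4)→(0, 6): d=(-16,2) right/bottom  bias=-1
    (7,0)@(15, 1): e=[10,4,50] → █
    (8,0)@(17, 1): e=[22,-4,46] → ·
    (4,1)@(9, 3): e=[6,28,30] → █
    (5,1)@(11, 3): e=[18,20,26] → █
    (6,1)@(13, 3): e=[30,12,22] → █
    (8,1)@(17, 3): e=[54,-4,14] → ·
    (1,2)@(3, 5): e=[2,52,10] → █
    (2,2)@(5, 5): e=[14,44,6] → █
    (3,2)@(7, 5): e=[26,36,2] → █
    (4,2)@(9, 5): e=[38,28,-2] → ·
    (5,2)@(11, 5): e=[50,20,-6] → ·
    (6,2)@(13, 5): e=[62,12,-10] → ·
  covered (8 px):
    · · · · · · · █ · · · ·
    · · · · █ █ █ █ · · · ·
    · █ █ █ · · · · · · · ·
    · · · · · · · · · · · ·
    · · · · · · · · · · · ·
    · · · · · · · · · · · ·
    · · · · · · · · · · · ·
    · · · · · · · · · · · ·

Answer: [1,6,2]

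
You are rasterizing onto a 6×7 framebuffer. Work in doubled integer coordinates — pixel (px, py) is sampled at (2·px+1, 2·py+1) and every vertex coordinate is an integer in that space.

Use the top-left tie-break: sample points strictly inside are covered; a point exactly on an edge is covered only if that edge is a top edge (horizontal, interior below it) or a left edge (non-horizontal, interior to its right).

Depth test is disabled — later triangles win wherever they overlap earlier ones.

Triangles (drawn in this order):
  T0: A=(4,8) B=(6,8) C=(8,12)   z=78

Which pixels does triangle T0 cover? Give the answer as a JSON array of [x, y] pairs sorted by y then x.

T0:
  2·area = 8
  edge (4, 8)→(6, 8): d=(2,0) top-left  bias=+0
  edge (6, 8)→(8, 12): d=(2,4) right/bottom  bias=-1
  edge (8, 12)→(4, 8): d=(-4,-4) top-left  bias=+0
    (0,2)@(1, 5): e=[-6,14,0] → ·  [on edge]
    (1,3)@(3, 7): e=[-2,10,0] → ·  [on edge]
    (2,4)@(5, 9): e=[2,6,0] → █  [on edge]
    (3,4)@(7, 9): e=[2,-2,8] → ·
    (2,5)@(5, 11): e=[6,10,-8] → ·
    (3,5)@(7, 11): e=[6,2,0] → █  [on edge]
    (4,5)@(9, 11): e=[6,-6,8] → ·
    (3,6)@(7, 13): e=[10,6,-8] → ·
    (4,6)@(9, 13): e=[10,-2,0] → ·  [on edge]
  covered (2 px):
    · · · · · ·
    · · · · · ·
    · · · · · ·
    · · · · · ·
    · · █ · · ·
    · · · █ · ·
    · · · · · ·

Result: [[2,4],[3,5]]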